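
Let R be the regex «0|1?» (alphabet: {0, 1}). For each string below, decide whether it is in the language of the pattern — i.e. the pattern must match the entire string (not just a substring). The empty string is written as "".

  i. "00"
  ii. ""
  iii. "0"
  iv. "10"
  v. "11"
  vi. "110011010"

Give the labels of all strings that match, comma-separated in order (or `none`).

i → no match
ii → match
iii → match
iv → no match
v → no match
vi → no match

ii, iii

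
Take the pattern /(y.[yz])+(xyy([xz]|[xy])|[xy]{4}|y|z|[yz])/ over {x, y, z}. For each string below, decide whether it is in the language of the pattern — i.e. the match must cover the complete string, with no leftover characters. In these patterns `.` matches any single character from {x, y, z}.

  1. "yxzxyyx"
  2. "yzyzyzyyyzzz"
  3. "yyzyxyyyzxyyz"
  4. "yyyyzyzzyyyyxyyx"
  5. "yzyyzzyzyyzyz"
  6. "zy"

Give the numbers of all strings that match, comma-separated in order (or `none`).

1, 3, 5

1 → match
2 → no match
3 → match
4 → no match
5 → match
6 → no match — must start with "y"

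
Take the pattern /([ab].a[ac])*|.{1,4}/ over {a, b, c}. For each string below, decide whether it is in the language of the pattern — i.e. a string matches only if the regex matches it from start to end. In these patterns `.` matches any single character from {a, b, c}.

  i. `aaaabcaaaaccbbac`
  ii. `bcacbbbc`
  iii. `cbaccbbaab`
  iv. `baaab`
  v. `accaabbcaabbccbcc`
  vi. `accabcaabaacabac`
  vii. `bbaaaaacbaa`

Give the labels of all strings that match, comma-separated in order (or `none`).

i → no match
ii. `bcacbbbc` → no match
iii. `cbaccbbaab` → no match
iv. `baaab` → no match
v → no match
vi → no match
vii. `bbaaaaacbaa` → no match

none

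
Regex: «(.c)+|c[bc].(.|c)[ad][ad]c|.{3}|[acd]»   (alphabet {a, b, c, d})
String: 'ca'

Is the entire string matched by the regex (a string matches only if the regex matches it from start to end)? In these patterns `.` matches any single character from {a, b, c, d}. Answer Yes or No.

No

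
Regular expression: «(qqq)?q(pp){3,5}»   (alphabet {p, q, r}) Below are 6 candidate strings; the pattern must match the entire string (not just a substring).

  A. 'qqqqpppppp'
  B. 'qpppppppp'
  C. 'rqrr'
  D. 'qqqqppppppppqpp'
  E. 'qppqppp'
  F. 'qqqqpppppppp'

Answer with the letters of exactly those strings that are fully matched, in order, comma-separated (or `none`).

A, B, F

A → match
B → match
C → no match — must end with 'pp'
D → no match
E → no match
F → match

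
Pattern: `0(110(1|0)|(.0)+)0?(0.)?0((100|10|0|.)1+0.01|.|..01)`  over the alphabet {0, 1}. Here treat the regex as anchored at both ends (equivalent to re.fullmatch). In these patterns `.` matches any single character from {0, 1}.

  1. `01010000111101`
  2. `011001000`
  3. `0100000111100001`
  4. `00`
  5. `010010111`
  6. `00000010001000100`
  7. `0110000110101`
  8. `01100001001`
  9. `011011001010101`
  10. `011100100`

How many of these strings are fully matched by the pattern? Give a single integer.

2

1 → no match
2 → no match
3 → no match
4 → no match
5 → no match
6 → no match
7 → match
8 → match
9 → no match
10 → no match
Total matched: 2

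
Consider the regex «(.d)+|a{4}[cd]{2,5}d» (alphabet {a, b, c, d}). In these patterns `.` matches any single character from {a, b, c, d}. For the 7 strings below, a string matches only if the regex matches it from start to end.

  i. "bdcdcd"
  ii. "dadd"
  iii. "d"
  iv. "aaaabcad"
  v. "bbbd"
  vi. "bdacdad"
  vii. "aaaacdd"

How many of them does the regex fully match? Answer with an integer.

2

i. "bdcdcd" → match
ii. "dadd" → no match
iii. "d" → no match
iv. "aaaabcad" → no match
v. "bbbd" → no match
vi. "bdacdad" → no match
vii. "aaaacdd" → match
Total matched: 2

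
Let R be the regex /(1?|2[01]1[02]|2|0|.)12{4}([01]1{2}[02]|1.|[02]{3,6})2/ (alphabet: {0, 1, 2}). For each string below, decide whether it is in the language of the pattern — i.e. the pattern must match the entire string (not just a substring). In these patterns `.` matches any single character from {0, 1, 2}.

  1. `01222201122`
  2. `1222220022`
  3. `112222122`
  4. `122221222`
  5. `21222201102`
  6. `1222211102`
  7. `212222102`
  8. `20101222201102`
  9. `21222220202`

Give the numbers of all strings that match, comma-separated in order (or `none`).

1. `01222201122` → match
2. `1222220022` → match
3. `112222122` → match
4. `122221222` → no match
5. `21222201102` → match
6. `1222211102` → match
7. `212222102` → match
8 → match
9. `21222220202` → match

1, 2, 3, 5, 6, 7, 8, 9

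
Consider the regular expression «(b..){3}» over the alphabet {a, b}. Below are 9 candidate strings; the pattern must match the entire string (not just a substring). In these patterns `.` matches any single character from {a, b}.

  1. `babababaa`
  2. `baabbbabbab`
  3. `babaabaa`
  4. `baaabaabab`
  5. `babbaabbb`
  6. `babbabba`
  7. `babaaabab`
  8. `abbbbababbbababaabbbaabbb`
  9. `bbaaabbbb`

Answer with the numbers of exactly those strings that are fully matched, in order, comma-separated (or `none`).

1 → no match
2 → no match
3 → no match
4 → no match
5 → match
6 → no match
7 → no match
8 → no match — must start with `b`
9 → no match

5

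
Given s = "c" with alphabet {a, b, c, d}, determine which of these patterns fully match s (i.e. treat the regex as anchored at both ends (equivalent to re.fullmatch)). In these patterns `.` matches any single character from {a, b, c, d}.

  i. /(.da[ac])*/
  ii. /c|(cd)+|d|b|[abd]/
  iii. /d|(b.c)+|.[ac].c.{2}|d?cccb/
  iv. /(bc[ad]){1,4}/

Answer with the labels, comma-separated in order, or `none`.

ii

i → no match
ii → match
iii → no match
iv → no match — must start with "bc"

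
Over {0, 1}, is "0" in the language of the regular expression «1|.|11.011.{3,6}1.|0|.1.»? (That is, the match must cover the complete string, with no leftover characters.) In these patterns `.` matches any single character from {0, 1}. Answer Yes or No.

Yes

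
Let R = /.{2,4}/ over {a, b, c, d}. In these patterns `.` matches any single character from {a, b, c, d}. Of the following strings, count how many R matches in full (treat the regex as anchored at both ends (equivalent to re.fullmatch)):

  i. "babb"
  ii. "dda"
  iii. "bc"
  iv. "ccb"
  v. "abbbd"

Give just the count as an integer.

i. "babb" → match
ii. "dda" → match
iii. "bc" → match
iv. "ccb" → match
v. "abbbd" → no match
Total matched: 4

4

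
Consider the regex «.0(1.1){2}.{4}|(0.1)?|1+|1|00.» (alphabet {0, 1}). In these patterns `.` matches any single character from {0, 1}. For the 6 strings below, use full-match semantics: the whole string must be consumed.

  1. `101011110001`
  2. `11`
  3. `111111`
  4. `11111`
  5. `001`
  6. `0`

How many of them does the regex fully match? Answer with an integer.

1 → match
2 → match
3 → match
4 → match
5 → match
6 → no match
Total matched: 5

5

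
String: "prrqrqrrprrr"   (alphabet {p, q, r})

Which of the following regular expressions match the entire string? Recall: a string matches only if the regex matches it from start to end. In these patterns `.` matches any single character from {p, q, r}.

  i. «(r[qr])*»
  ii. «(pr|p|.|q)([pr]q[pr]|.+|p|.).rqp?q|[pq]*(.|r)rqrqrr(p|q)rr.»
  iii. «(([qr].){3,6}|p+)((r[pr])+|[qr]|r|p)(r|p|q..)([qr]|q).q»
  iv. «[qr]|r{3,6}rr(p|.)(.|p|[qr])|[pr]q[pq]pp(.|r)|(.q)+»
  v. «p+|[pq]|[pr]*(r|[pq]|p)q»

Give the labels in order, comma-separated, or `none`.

i → no match
ii → match
iii → no match — must end with "q"
iv → no match
v → no match

ii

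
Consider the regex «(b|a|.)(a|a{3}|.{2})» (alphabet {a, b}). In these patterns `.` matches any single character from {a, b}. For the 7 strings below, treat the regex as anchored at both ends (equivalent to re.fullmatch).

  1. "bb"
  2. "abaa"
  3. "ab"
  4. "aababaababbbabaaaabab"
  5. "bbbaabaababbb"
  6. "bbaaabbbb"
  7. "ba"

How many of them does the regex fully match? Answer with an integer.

1

1. "bb" → no match
2. "abaa" → no match
3. "ab" → no match
4 → no match
5 → no match
6. "bbaaabbbb" → no match
7. "ba" → match
Total matched: 1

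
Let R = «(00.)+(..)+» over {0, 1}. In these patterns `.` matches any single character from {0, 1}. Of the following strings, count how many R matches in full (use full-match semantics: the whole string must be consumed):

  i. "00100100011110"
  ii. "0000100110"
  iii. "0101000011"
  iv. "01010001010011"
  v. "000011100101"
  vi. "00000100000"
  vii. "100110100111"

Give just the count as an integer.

2

i → match
ii → no match
iii → no match — must start with "00"
iv → no match — must start with "00"
v → no match
vi → match
vii → no match — must start with "00"
Total matched: 2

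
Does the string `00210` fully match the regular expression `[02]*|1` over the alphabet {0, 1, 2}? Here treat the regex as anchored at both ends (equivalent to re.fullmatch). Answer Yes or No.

No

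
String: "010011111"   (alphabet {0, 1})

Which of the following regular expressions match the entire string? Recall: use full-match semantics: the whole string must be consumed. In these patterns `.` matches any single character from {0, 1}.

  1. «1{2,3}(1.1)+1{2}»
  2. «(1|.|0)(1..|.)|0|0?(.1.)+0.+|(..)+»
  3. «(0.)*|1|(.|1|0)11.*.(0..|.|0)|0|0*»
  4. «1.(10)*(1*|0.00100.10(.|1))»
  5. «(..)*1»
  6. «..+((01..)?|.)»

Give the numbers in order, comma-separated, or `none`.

1 → no match — must start with "1"
2 → match
3 → no match
4 → no match — must start with "1"
5 → match
6 → match

2, 5, 6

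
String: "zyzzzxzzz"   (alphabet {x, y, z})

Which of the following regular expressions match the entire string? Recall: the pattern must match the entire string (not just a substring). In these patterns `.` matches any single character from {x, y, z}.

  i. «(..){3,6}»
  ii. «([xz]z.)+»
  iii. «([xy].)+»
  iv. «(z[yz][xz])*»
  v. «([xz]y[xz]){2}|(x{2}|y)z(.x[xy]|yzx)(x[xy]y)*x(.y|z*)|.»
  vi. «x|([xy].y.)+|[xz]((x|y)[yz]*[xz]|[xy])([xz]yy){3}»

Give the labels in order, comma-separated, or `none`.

i → no match
ii → no match
iii → no match
iv → match
v → no match
vi → no match

iv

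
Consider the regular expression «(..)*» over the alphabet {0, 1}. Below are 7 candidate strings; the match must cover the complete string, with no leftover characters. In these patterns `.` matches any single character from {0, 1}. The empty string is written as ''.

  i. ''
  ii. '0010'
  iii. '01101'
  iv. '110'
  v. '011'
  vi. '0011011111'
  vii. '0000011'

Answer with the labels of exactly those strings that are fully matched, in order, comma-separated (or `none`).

i, ii, vi

i → match
ii → match
iii → no match
iv → no match
v → no match
vi → match
vii → no match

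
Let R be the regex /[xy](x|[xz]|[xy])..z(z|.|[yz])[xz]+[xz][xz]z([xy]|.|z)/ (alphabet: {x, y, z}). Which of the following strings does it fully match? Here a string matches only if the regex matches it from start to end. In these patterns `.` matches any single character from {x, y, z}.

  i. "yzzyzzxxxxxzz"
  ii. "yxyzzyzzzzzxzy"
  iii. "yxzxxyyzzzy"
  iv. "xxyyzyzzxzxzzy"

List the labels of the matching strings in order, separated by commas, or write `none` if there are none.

i, ii, iv

i → match
ii → match
iii → no match
iv → match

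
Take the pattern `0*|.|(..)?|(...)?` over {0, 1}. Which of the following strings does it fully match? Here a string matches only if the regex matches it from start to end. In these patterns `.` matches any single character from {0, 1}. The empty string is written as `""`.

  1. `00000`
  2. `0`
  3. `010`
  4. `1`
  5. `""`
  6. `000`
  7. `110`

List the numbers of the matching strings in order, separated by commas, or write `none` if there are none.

1, 2, 3, 4, 5, 6, 7

1. `00000` → match
2. `0` → match
3. `010` → match
4. `1` → match
5. `""` → match
6. `000` → match
7. `110` → match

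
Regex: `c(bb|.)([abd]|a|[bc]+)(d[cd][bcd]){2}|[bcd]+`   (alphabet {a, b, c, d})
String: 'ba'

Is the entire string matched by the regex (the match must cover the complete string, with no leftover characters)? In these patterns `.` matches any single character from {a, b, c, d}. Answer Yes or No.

No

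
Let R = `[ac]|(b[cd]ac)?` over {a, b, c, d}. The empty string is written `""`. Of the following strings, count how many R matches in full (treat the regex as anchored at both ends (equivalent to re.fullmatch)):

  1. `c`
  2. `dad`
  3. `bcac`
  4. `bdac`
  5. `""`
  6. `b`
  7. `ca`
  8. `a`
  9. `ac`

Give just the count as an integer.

1 → match
2 → no match
3 → match
4 → match
5 → match
6 → no match
7 → no match
8 → match
9 → no match
Total matched: 5

5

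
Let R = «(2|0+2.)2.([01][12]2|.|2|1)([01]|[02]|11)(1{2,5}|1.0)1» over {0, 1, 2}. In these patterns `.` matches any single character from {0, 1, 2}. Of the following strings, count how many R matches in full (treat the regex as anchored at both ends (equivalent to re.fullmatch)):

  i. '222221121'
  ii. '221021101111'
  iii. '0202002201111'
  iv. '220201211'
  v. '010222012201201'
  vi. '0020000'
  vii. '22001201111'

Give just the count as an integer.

2

i → no match
ii → no match
iii → match
iv → no match
v → no match
vi → no match — must end with '1'
vii → match
Total matched: 2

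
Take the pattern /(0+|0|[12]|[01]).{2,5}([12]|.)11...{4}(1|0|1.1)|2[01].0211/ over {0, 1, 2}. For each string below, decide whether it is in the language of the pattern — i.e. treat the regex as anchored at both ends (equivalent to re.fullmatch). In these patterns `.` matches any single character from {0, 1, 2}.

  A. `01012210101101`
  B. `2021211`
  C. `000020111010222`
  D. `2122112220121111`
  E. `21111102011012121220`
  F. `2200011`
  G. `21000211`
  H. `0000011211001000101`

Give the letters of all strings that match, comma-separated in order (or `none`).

A → no match
B. `2021211` → no match
C → no match
D → no match
E → no match
F. `2200011` → no match
G. `21000211` → no match
H → match

H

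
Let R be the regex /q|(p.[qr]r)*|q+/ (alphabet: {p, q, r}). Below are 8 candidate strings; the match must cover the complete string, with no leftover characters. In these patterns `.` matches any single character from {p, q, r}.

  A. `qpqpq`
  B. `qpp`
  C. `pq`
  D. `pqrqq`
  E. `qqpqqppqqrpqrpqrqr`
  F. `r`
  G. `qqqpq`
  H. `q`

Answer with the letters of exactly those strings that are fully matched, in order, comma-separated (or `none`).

H

A → no match
B → no match
C → no match
D → no match
E → no match
F → no match
G → no match
H → match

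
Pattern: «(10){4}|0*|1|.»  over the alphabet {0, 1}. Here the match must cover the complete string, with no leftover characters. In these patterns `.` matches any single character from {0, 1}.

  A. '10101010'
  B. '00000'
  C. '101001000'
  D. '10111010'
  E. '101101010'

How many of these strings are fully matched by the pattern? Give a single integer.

A. '10101010' → match
B. '00000' → match
C. '101001000' → no match
D. '10111010' → no match
E. '101101010' → no match
Total matched: 2

2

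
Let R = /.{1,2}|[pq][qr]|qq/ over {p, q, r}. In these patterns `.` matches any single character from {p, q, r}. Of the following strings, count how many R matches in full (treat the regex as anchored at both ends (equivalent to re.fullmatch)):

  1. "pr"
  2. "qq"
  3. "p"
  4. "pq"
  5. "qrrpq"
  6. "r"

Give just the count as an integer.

5

1 → match
2 → match
3 → match
4 → match
5 → no match
6 → match
Total matched: 5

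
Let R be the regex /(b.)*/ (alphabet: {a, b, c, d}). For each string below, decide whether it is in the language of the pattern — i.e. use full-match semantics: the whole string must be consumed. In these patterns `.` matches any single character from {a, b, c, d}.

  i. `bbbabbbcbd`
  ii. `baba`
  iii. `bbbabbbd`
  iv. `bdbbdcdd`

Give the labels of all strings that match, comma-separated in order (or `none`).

i → match
ii → match
iii → match
iv → no match

i, ii, iii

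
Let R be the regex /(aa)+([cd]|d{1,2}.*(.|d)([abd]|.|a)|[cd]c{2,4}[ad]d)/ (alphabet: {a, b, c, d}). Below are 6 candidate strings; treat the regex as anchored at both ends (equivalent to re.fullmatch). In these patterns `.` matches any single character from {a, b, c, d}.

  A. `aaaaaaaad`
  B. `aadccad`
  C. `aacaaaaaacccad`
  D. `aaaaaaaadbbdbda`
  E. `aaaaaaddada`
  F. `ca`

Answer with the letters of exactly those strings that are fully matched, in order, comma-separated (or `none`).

A, B, D, E

A → match
B → match
C → no match
D → match
E → match
F → no match — must start with `aa`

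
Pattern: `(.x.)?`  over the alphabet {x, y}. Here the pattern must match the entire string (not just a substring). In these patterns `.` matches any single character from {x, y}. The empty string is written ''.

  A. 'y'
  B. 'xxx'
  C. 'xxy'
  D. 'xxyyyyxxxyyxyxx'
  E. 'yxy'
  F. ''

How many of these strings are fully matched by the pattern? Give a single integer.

4

A → no match
B → match
C → match
D → no match
E → match
F → match
Total matched: 4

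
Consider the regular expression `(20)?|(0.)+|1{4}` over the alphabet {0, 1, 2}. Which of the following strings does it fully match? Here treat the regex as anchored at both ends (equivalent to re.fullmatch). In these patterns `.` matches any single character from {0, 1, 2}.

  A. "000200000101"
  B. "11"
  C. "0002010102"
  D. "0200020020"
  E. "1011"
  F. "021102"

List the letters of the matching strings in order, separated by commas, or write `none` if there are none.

A → match
B → no match
C → match
D → no match
E → no match
F → no match

A, C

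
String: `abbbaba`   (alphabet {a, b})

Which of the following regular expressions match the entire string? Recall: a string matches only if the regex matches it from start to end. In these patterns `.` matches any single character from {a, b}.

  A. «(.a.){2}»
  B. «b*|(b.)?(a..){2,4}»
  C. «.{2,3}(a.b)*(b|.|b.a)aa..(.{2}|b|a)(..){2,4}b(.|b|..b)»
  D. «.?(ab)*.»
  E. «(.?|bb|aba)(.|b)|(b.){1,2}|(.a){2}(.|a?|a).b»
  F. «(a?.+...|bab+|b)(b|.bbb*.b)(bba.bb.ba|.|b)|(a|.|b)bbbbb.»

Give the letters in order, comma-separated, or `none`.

A → no match
B → no match
C → no match
D → no match
E → no match
F → match

F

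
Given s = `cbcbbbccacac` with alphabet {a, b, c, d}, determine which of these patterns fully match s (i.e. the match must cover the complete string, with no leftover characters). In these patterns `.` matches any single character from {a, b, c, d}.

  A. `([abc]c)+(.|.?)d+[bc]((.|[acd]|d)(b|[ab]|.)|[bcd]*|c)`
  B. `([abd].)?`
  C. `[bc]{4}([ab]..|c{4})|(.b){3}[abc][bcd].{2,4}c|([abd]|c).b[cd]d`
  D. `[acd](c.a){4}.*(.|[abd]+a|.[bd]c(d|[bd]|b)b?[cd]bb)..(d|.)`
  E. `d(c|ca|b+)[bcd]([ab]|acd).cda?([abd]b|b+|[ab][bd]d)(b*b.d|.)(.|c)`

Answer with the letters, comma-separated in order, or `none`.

C

A → no match
B → no match
C → match
D → no match
E → no match — must start with `d`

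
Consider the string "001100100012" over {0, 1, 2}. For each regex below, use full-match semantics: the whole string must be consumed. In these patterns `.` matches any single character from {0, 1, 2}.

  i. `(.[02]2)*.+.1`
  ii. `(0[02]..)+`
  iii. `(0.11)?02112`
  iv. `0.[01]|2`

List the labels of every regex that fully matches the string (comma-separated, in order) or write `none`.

i → no match — must end with "1"
ii → match
iii → no match — must end with "02112"
iv → no match

ii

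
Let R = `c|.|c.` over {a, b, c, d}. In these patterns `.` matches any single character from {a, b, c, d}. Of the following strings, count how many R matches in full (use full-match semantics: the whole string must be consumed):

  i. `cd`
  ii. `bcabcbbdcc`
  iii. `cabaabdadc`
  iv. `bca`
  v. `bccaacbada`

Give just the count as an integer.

1

i → match
ii → no match
iii → no match
iv → no match
v → no match
Total matched: 1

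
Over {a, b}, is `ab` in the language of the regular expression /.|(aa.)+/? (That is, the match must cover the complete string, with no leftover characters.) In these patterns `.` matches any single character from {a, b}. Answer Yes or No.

No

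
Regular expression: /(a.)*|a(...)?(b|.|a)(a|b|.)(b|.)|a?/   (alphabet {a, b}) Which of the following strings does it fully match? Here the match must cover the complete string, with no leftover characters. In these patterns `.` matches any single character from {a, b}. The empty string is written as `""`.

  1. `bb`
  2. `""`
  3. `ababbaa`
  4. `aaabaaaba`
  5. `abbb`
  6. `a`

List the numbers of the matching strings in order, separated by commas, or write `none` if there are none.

2, 3, 5, 6

1. `bb` → no match
2. `""` → match
3. `ababbaa` → match
4. `aaabaaaba` → no match
5. `abbb` → match
6. `a` → match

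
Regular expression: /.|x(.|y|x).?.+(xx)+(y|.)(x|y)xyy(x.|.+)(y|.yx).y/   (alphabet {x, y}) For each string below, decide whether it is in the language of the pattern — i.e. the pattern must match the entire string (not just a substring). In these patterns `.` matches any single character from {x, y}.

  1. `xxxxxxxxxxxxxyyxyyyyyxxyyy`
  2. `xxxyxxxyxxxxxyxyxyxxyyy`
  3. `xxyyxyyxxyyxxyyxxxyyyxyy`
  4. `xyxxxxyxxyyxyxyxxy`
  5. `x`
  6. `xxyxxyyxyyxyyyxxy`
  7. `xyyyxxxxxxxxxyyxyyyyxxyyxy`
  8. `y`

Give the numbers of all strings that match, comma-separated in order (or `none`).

1 → match
2 → no match
3 → no match
4 → match
5 → match
6 → match
7 → match
8 → match

1, 4, 5, 6, 7, 8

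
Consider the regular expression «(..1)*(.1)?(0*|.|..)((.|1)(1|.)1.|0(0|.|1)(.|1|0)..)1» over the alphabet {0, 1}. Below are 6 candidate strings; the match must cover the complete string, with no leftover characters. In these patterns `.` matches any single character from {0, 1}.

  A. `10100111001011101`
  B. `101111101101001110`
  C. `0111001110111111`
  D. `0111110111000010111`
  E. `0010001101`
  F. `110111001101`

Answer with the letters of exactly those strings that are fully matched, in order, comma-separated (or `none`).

A → no match
B → no match — must end with `1`
C → no match
D → no match
E → match
F → no match

E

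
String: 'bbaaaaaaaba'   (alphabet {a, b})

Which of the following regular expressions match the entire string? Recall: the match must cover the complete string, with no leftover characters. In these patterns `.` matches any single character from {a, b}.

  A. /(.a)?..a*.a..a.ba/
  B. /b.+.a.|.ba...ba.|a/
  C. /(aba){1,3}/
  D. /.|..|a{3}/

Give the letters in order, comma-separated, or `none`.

A

A → match
B → no match
C → no match — must start with 'aba'
D → no match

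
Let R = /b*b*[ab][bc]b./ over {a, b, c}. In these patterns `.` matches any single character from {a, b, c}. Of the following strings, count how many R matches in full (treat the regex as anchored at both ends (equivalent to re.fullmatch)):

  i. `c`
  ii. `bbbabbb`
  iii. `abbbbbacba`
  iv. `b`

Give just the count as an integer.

i → no match
ii → match
iii → no match
iv → no match
Total matched: 1

1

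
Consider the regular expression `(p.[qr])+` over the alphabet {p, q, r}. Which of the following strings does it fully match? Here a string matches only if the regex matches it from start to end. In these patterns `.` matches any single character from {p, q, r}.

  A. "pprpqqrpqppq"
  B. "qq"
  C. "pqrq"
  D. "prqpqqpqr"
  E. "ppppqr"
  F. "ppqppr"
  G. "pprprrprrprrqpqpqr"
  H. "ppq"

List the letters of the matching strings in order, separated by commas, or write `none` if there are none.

A → no match
B → no match — must start with "p"
C → no match
D → match
E → no match
F → match
G → no match
H → match

D, F, H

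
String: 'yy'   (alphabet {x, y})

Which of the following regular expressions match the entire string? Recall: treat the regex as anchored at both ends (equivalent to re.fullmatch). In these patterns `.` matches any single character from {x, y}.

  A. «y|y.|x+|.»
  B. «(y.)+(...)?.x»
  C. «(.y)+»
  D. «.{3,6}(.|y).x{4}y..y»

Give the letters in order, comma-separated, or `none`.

A, C

A → match
B → no match — must end with 'x'
C → match
D → no match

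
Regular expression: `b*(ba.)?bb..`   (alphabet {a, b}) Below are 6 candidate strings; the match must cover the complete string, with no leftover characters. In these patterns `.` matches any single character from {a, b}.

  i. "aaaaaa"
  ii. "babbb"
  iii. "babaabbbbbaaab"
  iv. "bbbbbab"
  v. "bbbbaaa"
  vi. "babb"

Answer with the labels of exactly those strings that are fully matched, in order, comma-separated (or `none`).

iv

i → no match
ii → no match
iii → no match
iv → match
v → no match
vi → no match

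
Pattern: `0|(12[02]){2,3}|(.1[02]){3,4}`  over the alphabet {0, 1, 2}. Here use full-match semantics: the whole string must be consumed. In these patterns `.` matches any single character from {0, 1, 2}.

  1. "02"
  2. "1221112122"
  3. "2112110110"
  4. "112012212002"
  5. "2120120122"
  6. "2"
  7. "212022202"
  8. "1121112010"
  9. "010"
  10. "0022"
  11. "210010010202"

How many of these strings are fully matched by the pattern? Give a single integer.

0

1 → no match
2 → no match
3 → no match
4 → no match
5 → no match
6 → no match
7 → no match
8 → no match
9 → no match
10 → no match
11 → no match
Total matched: 0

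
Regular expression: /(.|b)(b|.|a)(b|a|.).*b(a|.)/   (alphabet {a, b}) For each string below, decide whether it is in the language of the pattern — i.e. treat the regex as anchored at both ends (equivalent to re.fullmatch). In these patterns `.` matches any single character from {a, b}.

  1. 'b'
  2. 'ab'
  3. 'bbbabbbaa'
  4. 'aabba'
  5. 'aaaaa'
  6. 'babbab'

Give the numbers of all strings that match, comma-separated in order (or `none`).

4

1. 'b' → no match
2. 'ab' → no match
3. 'bbbabbbaa' → no match
4. 'aabba' → match
5. 'aaaaa' → no match
6. 'babbab' → no match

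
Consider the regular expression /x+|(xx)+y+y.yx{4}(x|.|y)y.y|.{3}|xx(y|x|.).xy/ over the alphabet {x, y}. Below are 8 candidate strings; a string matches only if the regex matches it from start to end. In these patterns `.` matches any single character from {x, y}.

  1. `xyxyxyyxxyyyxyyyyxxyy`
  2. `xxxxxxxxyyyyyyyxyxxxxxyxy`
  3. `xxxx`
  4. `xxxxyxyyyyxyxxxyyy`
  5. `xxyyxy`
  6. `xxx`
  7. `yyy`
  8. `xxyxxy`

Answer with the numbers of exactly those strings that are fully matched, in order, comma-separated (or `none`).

1 → no match
2 → match
3 → match
4 → no match
5 → match
6 → match
7 → match
8 → match

2, 3, 5, 6, 7, 8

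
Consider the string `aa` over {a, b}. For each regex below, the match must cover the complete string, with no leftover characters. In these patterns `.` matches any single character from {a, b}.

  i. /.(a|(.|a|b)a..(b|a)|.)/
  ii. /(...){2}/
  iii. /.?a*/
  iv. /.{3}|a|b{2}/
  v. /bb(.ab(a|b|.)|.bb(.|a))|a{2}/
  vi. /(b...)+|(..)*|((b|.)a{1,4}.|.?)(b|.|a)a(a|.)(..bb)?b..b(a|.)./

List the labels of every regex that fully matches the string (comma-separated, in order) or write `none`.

i, iii, v, vi

i → match
ii → no match
iii → match
iv → no match
v → match
vi → match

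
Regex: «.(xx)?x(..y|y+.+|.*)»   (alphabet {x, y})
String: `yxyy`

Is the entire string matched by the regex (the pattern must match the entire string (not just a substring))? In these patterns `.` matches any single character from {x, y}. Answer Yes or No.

Yes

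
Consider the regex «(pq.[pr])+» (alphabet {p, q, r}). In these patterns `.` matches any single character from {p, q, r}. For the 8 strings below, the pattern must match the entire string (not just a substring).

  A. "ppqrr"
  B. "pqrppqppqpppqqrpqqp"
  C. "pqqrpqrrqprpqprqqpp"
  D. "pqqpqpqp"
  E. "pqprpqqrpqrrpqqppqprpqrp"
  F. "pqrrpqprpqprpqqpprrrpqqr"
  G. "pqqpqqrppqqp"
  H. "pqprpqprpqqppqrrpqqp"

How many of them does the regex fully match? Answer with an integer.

A → no match — must start with "pq"
B → no match
C → no match
D → no match
E → match
F → no match
G → no match
H → match
Total matched: 2

2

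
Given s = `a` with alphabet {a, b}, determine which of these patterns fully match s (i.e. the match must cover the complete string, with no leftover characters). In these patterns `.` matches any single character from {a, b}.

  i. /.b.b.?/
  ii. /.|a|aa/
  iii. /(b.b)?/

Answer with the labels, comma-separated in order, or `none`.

i → no match
ii → match
iii → no match

ii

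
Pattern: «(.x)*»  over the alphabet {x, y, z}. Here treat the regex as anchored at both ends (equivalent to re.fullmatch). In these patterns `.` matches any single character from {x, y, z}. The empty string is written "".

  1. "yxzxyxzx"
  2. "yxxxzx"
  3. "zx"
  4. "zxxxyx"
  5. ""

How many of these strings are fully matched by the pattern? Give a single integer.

5

1 → match
2 → match
3 → match
4 → match
5 → match
Total matched: 5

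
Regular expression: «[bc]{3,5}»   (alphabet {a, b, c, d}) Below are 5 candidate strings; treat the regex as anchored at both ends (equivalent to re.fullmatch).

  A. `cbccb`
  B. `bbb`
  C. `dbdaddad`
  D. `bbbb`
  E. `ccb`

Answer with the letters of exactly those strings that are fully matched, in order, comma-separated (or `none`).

A, B, D, E

A → match
B → match
C → no match
D → match
E → match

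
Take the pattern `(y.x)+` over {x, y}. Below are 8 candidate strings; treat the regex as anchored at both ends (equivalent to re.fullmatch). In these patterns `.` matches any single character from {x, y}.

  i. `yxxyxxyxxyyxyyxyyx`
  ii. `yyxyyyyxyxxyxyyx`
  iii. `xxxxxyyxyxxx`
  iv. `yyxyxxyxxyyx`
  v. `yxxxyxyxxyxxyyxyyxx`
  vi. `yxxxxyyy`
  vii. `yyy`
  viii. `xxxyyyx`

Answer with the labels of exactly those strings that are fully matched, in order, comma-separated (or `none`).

i → match
ii → no match
iii → no match — must start with `y`
iv → match
v → no match
vi → no match — must end with `x`
vii → no match — must end with `x`
viii → no match — must start with `y`

i, iv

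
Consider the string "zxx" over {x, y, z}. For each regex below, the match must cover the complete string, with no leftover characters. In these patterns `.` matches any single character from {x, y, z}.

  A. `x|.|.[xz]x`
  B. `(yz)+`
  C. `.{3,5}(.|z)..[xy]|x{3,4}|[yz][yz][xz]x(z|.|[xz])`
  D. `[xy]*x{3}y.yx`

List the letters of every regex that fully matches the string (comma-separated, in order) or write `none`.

A

A → match
B → no match — must start with "yz"
C → no match
D → no match — must end with "yx"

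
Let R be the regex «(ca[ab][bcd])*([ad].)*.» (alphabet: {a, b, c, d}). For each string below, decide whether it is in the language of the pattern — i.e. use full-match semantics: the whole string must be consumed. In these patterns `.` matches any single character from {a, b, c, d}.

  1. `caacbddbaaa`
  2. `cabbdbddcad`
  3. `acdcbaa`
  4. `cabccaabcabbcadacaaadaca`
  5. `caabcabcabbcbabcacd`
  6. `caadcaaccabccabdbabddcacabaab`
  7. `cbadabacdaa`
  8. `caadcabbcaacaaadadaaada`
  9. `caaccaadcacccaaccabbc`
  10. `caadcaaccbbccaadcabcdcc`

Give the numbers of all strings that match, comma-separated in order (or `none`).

1 → no match
2 → no match
3 → no match
4 → no match
5 → no match
6 → no match
7 → no match
8 → match
9 → no match
10 → no match

8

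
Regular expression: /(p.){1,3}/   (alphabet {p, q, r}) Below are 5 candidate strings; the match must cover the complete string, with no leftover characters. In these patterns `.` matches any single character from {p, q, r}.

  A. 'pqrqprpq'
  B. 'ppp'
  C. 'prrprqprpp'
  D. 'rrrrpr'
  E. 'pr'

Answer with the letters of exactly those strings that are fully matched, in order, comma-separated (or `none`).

A → no match
B → no match
C → no match
D → no match — must start with 'p'
E → match

E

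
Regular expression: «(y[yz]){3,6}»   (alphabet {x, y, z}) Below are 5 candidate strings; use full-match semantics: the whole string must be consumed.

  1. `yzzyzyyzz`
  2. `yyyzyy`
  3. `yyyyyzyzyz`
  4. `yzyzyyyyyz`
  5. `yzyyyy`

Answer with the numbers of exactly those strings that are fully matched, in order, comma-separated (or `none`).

1 → no match
2 → match
3 → match
4 → match
5 → match

2, 3, 4, 5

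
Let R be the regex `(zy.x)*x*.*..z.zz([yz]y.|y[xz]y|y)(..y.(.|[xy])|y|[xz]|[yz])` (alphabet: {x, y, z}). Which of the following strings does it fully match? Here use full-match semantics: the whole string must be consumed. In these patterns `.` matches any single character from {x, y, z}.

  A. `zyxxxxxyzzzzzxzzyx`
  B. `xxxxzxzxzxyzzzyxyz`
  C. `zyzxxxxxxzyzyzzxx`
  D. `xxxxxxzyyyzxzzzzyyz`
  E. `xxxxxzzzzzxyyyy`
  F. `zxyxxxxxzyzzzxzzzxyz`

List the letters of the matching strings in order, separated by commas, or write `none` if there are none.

A → match
B → no match
C → no match
D → no match
E → no match
F → no match

A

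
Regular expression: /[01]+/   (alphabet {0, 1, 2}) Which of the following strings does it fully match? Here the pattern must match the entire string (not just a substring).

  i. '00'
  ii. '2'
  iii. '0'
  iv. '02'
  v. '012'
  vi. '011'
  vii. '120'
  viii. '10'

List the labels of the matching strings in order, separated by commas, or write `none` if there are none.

i, iii, vi, viii

i → match
ii → no match
iii → match
iv → no match
v → no match
vi → match
vii → no match
viii → match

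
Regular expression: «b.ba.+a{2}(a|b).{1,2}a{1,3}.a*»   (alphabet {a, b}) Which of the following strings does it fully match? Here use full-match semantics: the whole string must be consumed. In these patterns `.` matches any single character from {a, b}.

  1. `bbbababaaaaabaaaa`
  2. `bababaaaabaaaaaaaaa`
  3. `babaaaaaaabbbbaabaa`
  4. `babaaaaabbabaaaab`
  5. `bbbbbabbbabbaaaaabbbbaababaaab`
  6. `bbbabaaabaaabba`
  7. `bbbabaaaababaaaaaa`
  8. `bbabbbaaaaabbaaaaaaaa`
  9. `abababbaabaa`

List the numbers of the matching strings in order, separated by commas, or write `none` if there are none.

1 → match
2 → match
3 → no match
4 → no match
5 → no match
6 → no match
7 → match
8 → no match
9 → no match — must start with `b`

1, 2, 7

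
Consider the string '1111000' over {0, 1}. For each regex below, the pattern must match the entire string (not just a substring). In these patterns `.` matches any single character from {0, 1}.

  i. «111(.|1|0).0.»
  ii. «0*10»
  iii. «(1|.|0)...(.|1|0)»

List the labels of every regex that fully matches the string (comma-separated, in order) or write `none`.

i

i → match
ii → no match — must end with '10'
iii → no match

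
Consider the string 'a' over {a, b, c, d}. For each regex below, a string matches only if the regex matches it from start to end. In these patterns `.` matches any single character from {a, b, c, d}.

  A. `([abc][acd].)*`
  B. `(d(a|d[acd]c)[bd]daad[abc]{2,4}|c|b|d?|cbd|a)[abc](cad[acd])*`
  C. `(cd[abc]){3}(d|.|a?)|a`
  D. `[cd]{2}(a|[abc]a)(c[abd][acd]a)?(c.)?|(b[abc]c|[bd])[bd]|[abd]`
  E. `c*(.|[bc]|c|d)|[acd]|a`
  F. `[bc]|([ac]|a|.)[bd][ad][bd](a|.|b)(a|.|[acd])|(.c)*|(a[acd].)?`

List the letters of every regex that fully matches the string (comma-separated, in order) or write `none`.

B, C, D, E

A → no match
B → match
C → match
D → match
E → match
F → no match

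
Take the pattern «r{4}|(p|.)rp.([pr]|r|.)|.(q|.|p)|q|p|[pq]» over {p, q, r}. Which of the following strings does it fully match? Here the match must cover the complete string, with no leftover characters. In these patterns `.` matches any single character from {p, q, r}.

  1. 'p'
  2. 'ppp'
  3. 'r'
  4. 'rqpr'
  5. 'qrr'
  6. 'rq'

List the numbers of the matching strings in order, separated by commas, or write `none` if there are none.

1. 'p' → match
2. 'ppp' → no match
3. 'r' → no match
4. 'rqpr' → no match
5. 'qrr' → no match
6. 'rq' → match

1, 6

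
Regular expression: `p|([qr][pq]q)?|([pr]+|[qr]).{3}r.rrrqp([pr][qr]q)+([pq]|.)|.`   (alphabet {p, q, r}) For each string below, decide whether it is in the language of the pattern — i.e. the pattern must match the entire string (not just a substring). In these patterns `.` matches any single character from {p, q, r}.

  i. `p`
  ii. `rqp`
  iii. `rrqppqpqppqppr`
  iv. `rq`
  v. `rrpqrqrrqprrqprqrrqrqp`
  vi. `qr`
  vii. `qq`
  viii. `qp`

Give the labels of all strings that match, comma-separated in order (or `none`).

i → match
ii → no match
iii → no match
iv → no match
v → no match
vi → no match
vii → no match
viii → no match

i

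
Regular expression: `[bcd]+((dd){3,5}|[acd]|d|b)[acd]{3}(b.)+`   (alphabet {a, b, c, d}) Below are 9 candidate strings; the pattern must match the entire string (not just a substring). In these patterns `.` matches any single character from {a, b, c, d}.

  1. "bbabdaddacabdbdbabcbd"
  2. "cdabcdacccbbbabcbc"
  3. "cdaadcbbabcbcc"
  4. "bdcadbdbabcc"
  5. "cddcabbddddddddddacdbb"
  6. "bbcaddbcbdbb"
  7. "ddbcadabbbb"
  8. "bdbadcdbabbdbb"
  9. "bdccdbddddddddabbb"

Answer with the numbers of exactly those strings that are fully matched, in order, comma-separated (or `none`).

1 → no match
2 → no match
3 → no match
4 → no match
5 → no match
6 → match
7 → match
8 → no match
9 → no match

6, 7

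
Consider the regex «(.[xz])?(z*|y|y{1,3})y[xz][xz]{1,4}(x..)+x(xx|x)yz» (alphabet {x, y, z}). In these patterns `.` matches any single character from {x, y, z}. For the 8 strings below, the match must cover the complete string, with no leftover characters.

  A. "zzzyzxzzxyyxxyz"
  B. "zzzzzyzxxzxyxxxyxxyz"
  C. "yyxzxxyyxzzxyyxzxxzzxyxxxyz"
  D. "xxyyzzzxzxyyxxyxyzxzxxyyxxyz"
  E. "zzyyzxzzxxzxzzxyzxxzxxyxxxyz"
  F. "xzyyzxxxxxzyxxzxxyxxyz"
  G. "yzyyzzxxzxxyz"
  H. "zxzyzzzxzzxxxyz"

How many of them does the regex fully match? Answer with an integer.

A → match
B → match
C → match
D → match
E → match
F → match
G → match
H → match
Total matched: 8

8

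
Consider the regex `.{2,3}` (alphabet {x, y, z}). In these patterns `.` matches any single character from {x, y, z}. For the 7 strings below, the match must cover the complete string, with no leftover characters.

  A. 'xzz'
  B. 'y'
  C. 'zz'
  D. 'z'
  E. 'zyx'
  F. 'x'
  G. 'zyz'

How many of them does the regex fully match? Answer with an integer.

A → match
B → no match
C → match
D → no match
E → match
F → no match
G → match
Total matched: 4

4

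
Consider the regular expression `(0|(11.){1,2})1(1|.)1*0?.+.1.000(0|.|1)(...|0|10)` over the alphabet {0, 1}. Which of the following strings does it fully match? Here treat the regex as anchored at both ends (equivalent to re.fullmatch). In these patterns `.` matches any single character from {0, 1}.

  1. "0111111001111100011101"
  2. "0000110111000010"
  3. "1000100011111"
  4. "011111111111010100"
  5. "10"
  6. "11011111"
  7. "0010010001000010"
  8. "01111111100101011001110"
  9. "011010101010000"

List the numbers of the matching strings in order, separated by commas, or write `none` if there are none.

1 → no match
2 → no match
3 → no match
4 → no match
5 → no match
6 → no match
7 → no match
8 → no match
9 → no match

none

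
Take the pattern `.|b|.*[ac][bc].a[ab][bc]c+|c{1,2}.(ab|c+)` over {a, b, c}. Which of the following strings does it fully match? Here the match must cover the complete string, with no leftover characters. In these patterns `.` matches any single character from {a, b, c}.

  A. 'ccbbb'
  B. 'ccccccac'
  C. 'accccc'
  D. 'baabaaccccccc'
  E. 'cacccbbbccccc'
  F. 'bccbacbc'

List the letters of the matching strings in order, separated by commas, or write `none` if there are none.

none

A → no match
B → no match
C → no match
D → no match
E → no match
F → no match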